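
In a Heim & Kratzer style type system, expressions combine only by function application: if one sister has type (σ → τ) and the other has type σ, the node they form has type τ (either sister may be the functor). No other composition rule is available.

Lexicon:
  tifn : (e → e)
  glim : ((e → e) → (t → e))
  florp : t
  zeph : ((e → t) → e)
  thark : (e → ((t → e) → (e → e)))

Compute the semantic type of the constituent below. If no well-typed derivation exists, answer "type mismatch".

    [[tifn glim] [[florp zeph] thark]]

type mismatch

[tifn glim]: ((e → e) → (t → e)) applied to (e → e) yields (t → e).
[florp zeph]: t with ((e → t) → e) — neither is a function whose domain matches the other; composition fails here.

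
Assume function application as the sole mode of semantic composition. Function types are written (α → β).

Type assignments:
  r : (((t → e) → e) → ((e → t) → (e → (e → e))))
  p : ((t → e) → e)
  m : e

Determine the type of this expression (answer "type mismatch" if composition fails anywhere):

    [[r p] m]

type mismatch

[r p]: (((t → e) → e) → ((e → t) → (e → (e → e)))) applied to ((t → e) → e) yields ((e → t) → (e → (e → e))).
[[r p] m]: ((e → t) → (e → (e → e))) with e — neither is a function whose domain matches the other; composition fails here.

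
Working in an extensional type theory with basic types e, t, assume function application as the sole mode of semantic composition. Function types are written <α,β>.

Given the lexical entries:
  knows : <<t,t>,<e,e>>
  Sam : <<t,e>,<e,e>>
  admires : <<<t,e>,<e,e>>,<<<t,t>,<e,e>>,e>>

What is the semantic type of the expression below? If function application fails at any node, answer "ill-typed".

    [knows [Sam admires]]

[Sam admires]: admires is <<<t,e>,<e,e>>,<<<t,t>,<e,e>>,e>>, Sam is <<t,e>,<e,e>>; result <<<t,t>,<e,e>>,e>.
[knows [Sam admires]]: [Sam admires] is <<<t,t>,<e,e>>,e>, knows is <<t,t>,<e,e>>; result e.

e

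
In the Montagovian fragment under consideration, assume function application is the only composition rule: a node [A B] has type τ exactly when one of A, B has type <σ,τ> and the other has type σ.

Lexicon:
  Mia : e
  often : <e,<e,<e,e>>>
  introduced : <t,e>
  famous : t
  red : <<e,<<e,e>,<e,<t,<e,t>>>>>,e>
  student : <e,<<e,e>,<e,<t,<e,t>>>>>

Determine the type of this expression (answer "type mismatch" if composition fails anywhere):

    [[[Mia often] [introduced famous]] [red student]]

[Mia often] — often of type <e,<e,<e,e>>> combines with Mia of type e: type <e,<e,e>>.
[introduced famous] — introduced of type <t,e> combines with famous of type t: type e.
[[Mia often] [introduced famous]] — [Mia often] of type <e,<e,e>> combines with [introduced famous] of type e: type <e,e>.
[red student] — red of type <<e,<<e,e>,<e,<t,<e,t>>>>>,e> combines with student of type <e,<<e,e>,<e,<t,<e,t>>>>>: type e.
[[[Mia often] [introduced famous]] [red student]] — [[Mia often] [introduced famous]] of type <e,e> combines with [red student] of type e: type e.

e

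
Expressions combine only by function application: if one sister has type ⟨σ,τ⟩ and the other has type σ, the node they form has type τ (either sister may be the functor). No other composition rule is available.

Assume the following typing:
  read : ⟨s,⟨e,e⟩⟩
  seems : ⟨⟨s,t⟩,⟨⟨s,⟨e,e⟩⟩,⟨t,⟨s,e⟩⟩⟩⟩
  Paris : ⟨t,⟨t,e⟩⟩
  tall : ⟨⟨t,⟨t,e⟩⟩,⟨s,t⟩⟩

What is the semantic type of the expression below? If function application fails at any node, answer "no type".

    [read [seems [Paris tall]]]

⟨t,⟨s,e⟩⟩

[Paris tall]: functor tall : ⟨⟨t,⟨t,e⟩⟩,⟨s,t⟩⟩, argument Paris : ⟨t,⟨t,e⟩⟩; result ⟨s,t⟩.
[seems [Paris tall]]: functor seems : ⟨⟨s,t⟩,⟨⟨s,⟨e,e⟩⟩,⟨t,⟨s,e⟩⟩⟩⟩, argument [Paris tall] : ⟨s,t⟩; result ⟨⟨s,⟨e,e⟩⟩,⟨t,⟨s,e⟩⟩⟩.
[read [seems [Paris tall]]]: functor [seems [Paris tall]] : ⟨⟨s,⟨e,e⟩⟩,⟨t,⟨s,e⟩⟩⟩, argument read : ⟨s,⟨e,e⟩⟩; result ⟨t,⟨s,e⟩⟩.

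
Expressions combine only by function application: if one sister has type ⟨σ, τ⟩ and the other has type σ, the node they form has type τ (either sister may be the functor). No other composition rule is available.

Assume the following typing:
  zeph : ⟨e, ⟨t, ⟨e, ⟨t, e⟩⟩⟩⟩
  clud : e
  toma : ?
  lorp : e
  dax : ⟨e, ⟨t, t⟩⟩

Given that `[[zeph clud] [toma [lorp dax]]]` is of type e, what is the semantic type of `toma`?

⟨⟨t, t⟩, ⟨⟨t, ⟨e, ⟨t, e⟩⟩⟩, e⟩⟩

[[zeph clud] [toma [lorp dax]]] must have type e. The sister [zeph clud] has type ⟨t, ⟨e, ⟨t, e⟩⟩⟩; that is not a function onto e, so [toma [lorp dax]] must be the functor, of type ⟨⟨t, ⟨e, ⟨t, e⟩⟩⟩, e⟩.
[toma [lorp dax]] must have type ⟨⟨t, ⟨e, ⟨t, e⟩⟩⟩, e⟩. The sister [lorp dax] has type ⟨t, t⟩; that is not a function onto ⟨⟨t, ⟨e, ⟨t, e⟩⟩⟩, e⟩, so toma must be the functor, of type ⟨⟨t, t⟩, ⟨⟨t, ⟨e, ⟨t, e⟩⟩⟩, e⟩⟩.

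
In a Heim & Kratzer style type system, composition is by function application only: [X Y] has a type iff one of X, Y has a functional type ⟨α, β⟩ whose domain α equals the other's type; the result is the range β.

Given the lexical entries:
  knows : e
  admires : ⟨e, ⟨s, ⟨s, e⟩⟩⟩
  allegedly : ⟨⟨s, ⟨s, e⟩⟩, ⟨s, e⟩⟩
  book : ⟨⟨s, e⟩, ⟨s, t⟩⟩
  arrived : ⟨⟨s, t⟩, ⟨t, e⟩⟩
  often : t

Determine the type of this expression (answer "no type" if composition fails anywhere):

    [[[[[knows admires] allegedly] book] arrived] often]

[knows admires]: admires is ⟨e, ⟨s, ⟨s, e⟩⟩⟩, knows is e; result ⟨s, ⟨s, e⟩⟩.
[[knows admires] allegedly]: allegedly is ⟨⟨s, ⟨s, e⟩⟩, ⟨s, e⟩⟩, [knows admires] is ⟨s, ⟨s, e⟩⟩; result ⟨s, e⟩.
[[[knows admires] allegedly] book]: book is ⟨⟨s, e⟩, ⟨s, t⟩⟩, [[knows admires] allegedly] is ⟨s, e⟩; result ⟨s, t⟩.
[[[[knows admires] allegedly] book] arrived]: arrived is ⟨⟨s, t⟩, ⟨t, e⟩⟩, [[[knows admires] allegedly] book] is ⟨s, t⟩; result ⟨t, e⟩.
[[[[[knows admires] allegedly] book] arrived] often]: [[[[knows admires] allegedly] book] arrived] is ⟨t, e⟩, often is t; result e.

e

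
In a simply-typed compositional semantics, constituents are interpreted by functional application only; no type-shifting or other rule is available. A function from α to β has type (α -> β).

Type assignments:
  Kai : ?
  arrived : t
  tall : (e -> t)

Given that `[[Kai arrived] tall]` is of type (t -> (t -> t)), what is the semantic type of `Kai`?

[[Kai arrived] tall] must have type (t -> (t -> t)). The sister tall has type (e -> t); that is not a function onto (t -> (t -> t)), so [Kai arrived] must be the functor, of type ((e -> t) -> (t -> (t -> t))).
[Kai arrived] must have type ((e -> t) -> (t -> (t -> t))). The sister arrived has type t; that is not a function onto ((e -> t) -> (t -> (t -> t))), so Kai must be the functor, of type (t -> ((e -> t) -> (t -> (t -> t)))).

(t -> ((e -> t) -> (t -> (t -> t))))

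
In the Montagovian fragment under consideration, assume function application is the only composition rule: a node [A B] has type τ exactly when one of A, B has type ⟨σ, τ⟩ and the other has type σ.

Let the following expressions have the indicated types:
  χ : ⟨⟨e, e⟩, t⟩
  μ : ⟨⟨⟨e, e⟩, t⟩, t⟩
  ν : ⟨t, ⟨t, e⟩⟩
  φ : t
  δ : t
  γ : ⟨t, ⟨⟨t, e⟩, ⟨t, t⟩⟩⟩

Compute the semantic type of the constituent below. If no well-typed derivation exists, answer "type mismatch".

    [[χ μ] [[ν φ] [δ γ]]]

t

[χ μ]: μ is ⟨⟨⟨e, e⟩, t⟩, t⟩, χ is ⟨⟨e, e⟩, t⟩; result t.
[ν φ]: ν is ⟨t, ⟨t, e⟩⟩, φ is t; result ⟨t, e⟩.
[δ γ]: γ is ⟨t, ⟨⟨t, e⟩, ⟨t, t⟩⟩⟩, δ is t; result ⟨⟨t, e⟩, ⟨t, t⟩⟩.
[[ν φ] [δ γ]]: [δ γ] is ⟨⟨t, e⟩, ⟨t, t⟩⟩, [ν φ] is ⟨t, e⟩; result ⟨t, t⟩.
[[χ μ] [[ν φ] [δ γ]]]: [[ν φ] [δ γ]] is ⟨t, t⟩, [χ μ] is t; result t.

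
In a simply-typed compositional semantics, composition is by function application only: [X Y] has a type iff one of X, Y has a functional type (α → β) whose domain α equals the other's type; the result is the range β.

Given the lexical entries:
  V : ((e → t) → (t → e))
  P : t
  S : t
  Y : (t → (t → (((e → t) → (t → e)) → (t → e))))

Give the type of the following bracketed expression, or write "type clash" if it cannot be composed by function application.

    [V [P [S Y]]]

(t → e)

[S Y]: functor Y : (t → (t → (((e → t) → (t → e)) → (t → e)))), argument S : t; result (t → (((e → t) → (t → e)) → (t → e))).
[P [S Y]]: functor [S Y] : (t → (((e → t) → (t → e)) → (t → e))), argument P : t; result (((e → t) → (t → e)) → (t → e)).
[V [P [S Y]]]: functor [P [S Y]] : (((e → t) → (t → e)) → (t → e)), argument V : ((e → t) → (t → e)); result (t → e).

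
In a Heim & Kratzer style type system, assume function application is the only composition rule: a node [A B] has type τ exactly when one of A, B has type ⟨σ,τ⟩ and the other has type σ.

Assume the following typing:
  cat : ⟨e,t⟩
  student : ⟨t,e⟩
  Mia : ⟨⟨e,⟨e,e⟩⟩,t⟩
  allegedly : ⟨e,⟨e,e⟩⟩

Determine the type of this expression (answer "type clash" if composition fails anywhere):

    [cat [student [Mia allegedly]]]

[Mia allegedly] — Mia of type ⟨⟨e,⟨e,e⟩⟩,t⟩ combines with allegedly of type ⟨e,⟨e,e⟩⟩: type t.
[student [Mia allegedly]] — student of type ⟨t,e⟩ combines with [Mia allegedly] of type t: type e.
[cat [student [Mia allegedly]]] — cat of type ⟨e,t⟩ combines with [student [Mia allegedly]] of type e: type t.

t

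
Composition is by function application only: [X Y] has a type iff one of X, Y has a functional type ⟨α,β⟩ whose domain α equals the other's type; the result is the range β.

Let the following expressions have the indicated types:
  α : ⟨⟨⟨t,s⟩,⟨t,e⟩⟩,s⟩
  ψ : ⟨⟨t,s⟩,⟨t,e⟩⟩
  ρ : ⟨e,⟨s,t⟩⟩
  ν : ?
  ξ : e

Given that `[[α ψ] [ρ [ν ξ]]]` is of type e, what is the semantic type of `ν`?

⟨e,⟨⟨e,⟨s,t⟩⟩,⟨s,e⟩⟩⟩

For [[α ψ] [ρ [ν ξ]]] to have type e with [α ψ] of type s, [ρ [ν ξ]] must be the function: [ρ [ν ξ]] : ⟨s,e⟩.
For [ρ [ν ξ]] to have type ⟨s,e⟩ with ρ of type ⟨e,⟨s,t⟩⟩, [ν ξ] must be the function: [ν ξ] : ⟨⟨e,⟨s,t⟩⟩,⟨s,e⟩⟩.
For [ν ξ] to have type ⟨⟨e,⟨s,t⟩⟩,⟨s,e⟩⟩ with ξ of type e, ν must be the function: ν : ⟨e,⟨⟨e,⟨s,t⟩⟩,⟨s,e⟩⟩⟩.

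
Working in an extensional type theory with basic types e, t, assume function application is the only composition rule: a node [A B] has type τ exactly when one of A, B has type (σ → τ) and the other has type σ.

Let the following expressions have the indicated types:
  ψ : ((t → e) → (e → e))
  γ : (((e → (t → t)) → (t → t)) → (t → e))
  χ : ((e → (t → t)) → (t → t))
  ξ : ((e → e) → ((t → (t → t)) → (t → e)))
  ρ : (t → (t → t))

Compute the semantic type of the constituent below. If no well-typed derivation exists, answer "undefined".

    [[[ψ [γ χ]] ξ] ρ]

[γ χ] — γ of type (((e → (t → t)) → (t → t)) → (t → e)) combines with χ of type ((e → (t → t)) → (t → t)): type (t → e).
[ψ [γ χ]] — ψ of type ((t → e) → (e → e)) combines with [γ χ] of type (t → e): type (e → e).
[[ψ [γ χ]] ξ] — ξ of type ((e → e) → ((t → (t → t)) → (t → e))) combines with [ψ [γ χ]] of type (e → e): type ((t → (t → t)) → (t → e)).
[[[ψ [γ χ]] ξ] ρ] — [[ψ [γ χ]] ξ] of type ((t → (t → t)) → (t → e)) combines with ρ of type (t → (t → t)): type (t → e).

(t → e)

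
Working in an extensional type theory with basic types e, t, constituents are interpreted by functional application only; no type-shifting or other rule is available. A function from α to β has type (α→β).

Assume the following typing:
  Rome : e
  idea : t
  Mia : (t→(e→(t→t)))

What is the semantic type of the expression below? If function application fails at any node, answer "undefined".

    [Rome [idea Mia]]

At [idea Mia], Mia : (t→(e→(t→t))) takes idea : t, giving (e→(t→t)).
At [Rome [idea Mia]], [idea Mia] : (e→(t→t)) takes Rome : e, giving (t→t).

(t→t)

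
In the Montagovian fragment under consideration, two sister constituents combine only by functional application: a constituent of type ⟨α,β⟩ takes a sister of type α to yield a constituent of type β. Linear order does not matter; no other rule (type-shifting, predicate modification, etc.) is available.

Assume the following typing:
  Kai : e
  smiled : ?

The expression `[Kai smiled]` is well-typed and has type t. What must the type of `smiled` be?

[Kai smiled] is required to be t. Kai : e cannot yield t as functor, so smiled : ⟨e,t⟩.

⟨e,t⟩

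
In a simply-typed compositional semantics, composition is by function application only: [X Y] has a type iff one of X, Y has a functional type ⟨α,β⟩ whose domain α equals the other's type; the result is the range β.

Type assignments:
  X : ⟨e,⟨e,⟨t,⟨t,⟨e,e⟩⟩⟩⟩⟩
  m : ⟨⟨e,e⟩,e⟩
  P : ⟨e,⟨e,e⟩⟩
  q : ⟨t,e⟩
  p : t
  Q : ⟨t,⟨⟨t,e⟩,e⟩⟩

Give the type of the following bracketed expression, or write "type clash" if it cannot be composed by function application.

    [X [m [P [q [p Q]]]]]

[p Q]: ⟨t,⟨⟨t,e⟩,e⟩⟩ applied to t yields ⟨⟨t,e⟩,e⟩.
[q [p Q]]: ⟨⟨t,e⟩,e⟩ applied to ⟨t,e⟩ yields e.
[P [q [p Q]]]: ⟨e,⟨e,e⟩⟩ applied to e yields ⟨e,e⟩.
[m [P [q [p Q]]]]: ⟨⟨e,e⟩,e⟩ applied to ⟨e,e⟩ yields e.
[X [m [P [q [p Q]]]]]: ⟨e,⟨e,⟨t,⟨t,⟨e,e⟩⟩⟩⟩⟩ applied to e yields ⟨e,⟨t,⟨t,⟨e,e⟩⟩⟩⟩.

⟨e,⟨t,⟨t,⟨e,e⟩⟩⟩⟩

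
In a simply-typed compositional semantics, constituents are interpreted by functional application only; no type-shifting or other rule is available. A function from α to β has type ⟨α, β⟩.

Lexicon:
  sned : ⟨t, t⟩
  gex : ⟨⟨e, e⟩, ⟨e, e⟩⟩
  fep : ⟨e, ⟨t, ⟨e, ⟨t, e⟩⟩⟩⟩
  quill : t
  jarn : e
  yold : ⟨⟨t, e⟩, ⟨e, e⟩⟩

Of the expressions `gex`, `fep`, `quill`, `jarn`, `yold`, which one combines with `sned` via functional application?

quill

gex : ⟨⟨e, e⟩, ⟨e, e⟩⟩ — neither side's domain matches the other.
fep : ⟨e, ⟨t, ⟨e, ⟨t, e⟩⟩⟩⟩ — neither side's domain matches the other.
quill — combines: sned : ⟨t, t⟩ takes quill : t as argument, giving t.
jarn : e — neither side's domain matches the other.
yold : ⟨⟨t, e⟩, ⟨e, e⟩⟩ — neither side's domain matches the other.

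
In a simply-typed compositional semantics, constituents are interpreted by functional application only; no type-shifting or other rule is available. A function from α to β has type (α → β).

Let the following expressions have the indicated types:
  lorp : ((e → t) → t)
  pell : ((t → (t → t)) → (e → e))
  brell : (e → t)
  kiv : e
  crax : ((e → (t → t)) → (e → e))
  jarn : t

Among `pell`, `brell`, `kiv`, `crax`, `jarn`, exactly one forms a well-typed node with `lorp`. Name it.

pell : ((t → (t → t)) → (e → e)) — lorp needs (e → t); pell needs (t → (t → t)); neither fits.
brell — combines: lorp : ((e → t) → t) takes brell : (e → t) as argument, giving t.
kiv : e — lorp needs (e → t); kiv needs nothing (atomic); neither fits.
crax : ((e → (t → t)) → (e → e)) — lorp needs (e → t); crax needs (e → (t → t)); neither fits.
jarn : t — lorp needs (e → t); jarn needs nothing (atomic); neither fits.

brell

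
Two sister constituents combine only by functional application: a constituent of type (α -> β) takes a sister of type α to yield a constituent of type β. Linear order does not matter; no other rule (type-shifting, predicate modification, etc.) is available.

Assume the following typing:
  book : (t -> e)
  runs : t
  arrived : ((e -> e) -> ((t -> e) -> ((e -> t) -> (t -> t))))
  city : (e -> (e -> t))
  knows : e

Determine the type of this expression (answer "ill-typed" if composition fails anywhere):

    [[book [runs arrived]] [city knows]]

[runs arrived]: t with ((e -> e) -> ((t -> e) -> ((e -> t) -> (t -> t)))) — neither is a function whose domain matches the other; composition fails here.

ill-typed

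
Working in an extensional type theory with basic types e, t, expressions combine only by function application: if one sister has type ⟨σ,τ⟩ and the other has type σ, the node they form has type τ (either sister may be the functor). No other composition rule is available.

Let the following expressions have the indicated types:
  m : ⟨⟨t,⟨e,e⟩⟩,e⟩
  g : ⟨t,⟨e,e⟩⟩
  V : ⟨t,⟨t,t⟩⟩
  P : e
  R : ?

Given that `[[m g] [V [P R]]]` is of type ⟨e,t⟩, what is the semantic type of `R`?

At [[m g] [V [P R]]] (required: ⟨e,t⟩): [m g] is e, which is not a function with range ⟨e,t⟩; hence [V [P R]] is the functor — type ⟨e,⟨e,t⟩⟩.
At [V [P R]] (required: ⟨e,⟨e,t⟩⟩): V is ⟨t,⟨t,t⟩⟩, which is not a function with range ⟨e,⟨e,t⟩⟩; hence [P R] is the functor — type ⟨⟨t,⟨t,t⟩⟩,⟨e,⟨e,t⟩⟩⟩.
At [P R] (required: ⟨⟨t,⟨t,t⟩⟩,⟨e,⟨e,t⟩⟩⟩): P is e, which is not a function with range ⟨⟨t,⟨t,t⟩⟩,⟨e,⟨e,t⟩⟩⟩; hence R is the functor — type ⟨e,⟨⟨t,⟨t,t⟩⟩,⟨e,⟨e,t⟩⟩⟩⟩.

⟨e,⟨⟨t,⟨t,t⟩⟩,⟨e,⟨e,t⟩⟩⟩⟩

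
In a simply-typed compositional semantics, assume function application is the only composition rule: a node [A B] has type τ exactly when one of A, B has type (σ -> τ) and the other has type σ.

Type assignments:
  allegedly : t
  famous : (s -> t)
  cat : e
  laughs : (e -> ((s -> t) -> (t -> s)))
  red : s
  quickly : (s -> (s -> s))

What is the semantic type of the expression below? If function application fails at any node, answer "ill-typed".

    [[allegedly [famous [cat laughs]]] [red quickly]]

s

[cat laughs]: (e -> ((s -> t) -> (t -> s))) applied to e yields ((s -> t) -> (t -> s)).
[famous [cat laughs]]: ((s -> t) -> (t -> s)) applied to (s -> t) yields (t -> s).
[allegedly [famous [cat laughs]]]: (t -> s) applied to t yields s.
[red quickly]: (s -> (s -> s)) applied to s yields (s -> s).
[[allegedly [famous [cat laughs]]] [red quickly]]: (s -> s) applied to s yields s.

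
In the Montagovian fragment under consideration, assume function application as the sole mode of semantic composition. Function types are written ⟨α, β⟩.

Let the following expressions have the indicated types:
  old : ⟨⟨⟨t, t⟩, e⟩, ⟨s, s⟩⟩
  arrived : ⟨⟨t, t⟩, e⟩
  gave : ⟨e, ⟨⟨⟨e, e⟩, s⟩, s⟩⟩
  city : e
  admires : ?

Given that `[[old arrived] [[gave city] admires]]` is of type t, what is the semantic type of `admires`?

⟨⟨⟨⟨e, e⟩, s⟩, s⟩, ⟨⟨s, s⟩, t⟩⟩

At [[old arrived] [[gave city] admires]] (required: t): [old arrived] is ⟨s, s⟩, which is not a function with range t; hence [[gave city] admires] is the functor — type ⟨⟨s, s⟩, t⟩.
At [[gave city] admires] (required: ⟨⟨s, s⟩, t⟩): [gave city] is ⟨⟨⟨e, e⟩, s⟩, s⟩, which is not a function with range ⟨⟨s, s⟩, t⟩; hence admires is the functor — type ⟨⟨⟨⟨e, e⟩, s⟩, s⟩, ⟨⟨s, s⟩, t⟩⟩.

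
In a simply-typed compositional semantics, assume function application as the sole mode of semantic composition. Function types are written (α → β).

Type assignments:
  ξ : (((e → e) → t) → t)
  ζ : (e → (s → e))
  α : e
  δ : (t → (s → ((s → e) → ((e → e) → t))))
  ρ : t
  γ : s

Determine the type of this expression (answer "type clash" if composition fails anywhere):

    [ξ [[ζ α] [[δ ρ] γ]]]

t

[ζ α]: (e → (s → e)) applied to e yields (s → e).
[δ ρ]: (t → (s → ((s → e) → ((e → e) → t)))) applied to t yields (s → ((s → e) → ((e → e) → t))).
[[δ ρ] γ]: (s → ((s → e) → ((e → e) → t))) applied to s yields ((s → e) → ((e → e) → t)).
[[ζ α] [[δ ρ] γ]]: ((s → e) → ((e → e) → t)) applied to (s → e) yields ((e → e) → t).
[ξ [[ζ α] [[δ ρ] γ]]]: (((e → e) → t) → t) applied to ((e → e) → t) yields t.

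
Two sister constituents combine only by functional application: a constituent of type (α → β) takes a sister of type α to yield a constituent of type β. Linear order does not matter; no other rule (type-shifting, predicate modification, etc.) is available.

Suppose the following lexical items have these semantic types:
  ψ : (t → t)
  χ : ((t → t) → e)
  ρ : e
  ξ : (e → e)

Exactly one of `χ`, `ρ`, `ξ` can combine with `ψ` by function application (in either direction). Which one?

χ — combines: χ : ((t → t) → e) takes ψ : (t → t) as argument, giving e.
ρ : e — ψ needs t; ρ needs nothing (atomic); neither fits.
ξ : (e → e) — ψ needs t; ξ needs e; neither fits.

χ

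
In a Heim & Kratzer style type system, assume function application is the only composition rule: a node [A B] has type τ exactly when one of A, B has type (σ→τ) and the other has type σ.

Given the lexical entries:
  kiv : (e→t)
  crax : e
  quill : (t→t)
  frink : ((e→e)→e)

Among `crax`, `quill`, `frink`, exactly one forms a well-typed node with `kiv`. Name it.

crax

crax — combines: kiv : (e→t) takes crax : e as argument, giving t.
quill : (t→t) — does not combine with kiv.
frink : ((e→e)→e) — does not combine with kiv.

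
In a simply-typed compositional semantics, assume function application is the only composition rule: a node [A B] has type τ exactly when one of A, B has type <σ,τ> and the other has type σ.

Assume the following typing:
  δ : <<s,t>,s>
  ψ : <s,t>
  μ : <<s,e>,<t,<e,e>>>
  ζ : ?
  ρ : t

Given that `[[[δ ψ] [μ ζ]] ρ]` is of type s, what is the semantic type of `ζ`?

[[[δ ψ] [μ ζ]] ρ] must have type s. The sister ρ has type t; that is not a function onto s, so [[δ ψ] [μ ζ]] must be the functor, of type <t,s>.
[[δ ψ] [μ ζ]] must have type <t,s>. The sister [δ ψ] has type s; that is not a function onto <t,s>, so [μ ζ] must be the functor, of type <s,<t,s>>.
[μ ζ] must have type <s,<t,s>>. The sister μ has type <<s,e>,<t,<e,e>>>; that is not a function onto <s,<t,s>>, so ζ must be the functor, of type <<<s,e>,<t,<e,e>>>,<s,<t,s>>>.

<<<s,e>,<t,<e,e>>>,<s,<t,s>>>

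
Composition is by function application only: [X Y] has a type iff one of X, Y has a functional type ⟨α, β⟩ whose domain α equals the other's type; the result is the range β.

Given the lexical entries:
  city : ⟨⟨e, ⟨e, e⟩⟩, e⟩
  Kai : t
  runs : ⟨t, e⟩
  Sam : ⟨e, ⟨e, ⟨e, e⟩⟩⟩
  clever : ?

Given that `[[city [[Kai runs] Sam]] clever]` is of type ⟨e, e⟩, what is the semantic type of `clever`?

[[city [[Kai runs] Sam]] clever] is required to be ⟨e, e⟩. [city [[Kai runs] Sam]] : e cannot yield ⟨e, e⟩ as functor, so clever : ⟨e, ⟨e, e⟩⟩.

⟨e, ⟨e, e⟩⟩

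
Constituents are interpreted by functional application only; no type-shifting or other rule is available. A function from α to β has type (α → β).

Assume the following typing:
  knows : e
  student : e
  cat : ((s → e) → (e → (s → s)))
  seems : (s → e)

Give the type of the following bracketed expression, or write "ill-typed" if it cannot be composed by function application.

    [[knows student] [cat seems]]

ill-typed

At [knows student]: neither e nor e can take the other as argument; the node is ill-typed.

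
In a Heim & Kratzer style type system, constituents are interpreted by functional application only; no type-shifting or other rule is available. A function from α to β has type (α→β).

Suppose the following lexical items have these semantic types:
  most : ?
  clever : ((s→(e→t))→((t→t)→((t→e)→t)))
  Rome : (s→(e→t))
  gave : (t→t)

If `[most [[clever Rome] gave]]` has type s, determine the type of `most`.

(((t→e)→t)→s)

For [most [[clever Rome] gave]] to have type s with [[clever Rome] gave] of type ((t→e)→t), most must be the function: most : (((t→e)→t)→s).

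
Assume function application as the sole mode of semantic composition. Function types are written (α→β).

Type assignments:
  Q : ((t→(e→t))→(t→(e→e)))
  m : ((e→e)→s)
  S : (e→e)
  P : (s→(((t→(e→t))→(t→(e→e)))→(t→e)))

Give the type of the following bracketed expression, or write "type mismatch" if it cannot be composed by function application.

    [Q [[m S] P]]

[m S] — m of type ((e→e)→s) combines with S of type (e→e): type s.
[[m S] P] — P of type (s→(((t→(e→t))→(t→(e→e)))→(t→e))) combines with [m S] of type s: type (((t→(e→t))→(t→(e→e)))→(t→e)).
[Q [[m S] P]] — [[m S] P] of type (((t→(e→t))→(t→(e→e)))→(t→e)) combines with Q of type ((t→(e→t))→(t→(e→e))): type (t→e).

(t→e)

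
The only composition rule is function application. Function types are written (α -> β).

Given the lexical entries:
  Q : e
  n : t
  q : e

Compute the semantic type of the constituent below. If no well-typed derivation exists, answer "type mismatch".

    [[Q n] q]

At [Q n]: neither e nor t can take the other as argument; the node is ill-typed.

type mismatch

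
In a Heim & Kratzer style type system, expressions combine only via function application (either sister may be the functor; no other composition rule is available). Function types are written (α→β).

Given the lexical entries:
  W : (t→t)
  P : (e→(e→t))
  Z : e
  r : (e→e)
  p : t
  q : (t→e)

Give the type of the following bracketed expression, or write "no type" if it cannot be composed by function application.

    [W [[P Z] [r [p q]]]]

[P Z]: (e→(e→t)) applied to e yields (e→t).
[p q]: (t→e) applied to t yields e.
[r [p q]]: (e→e) applied to e yields e.
[[P Z] [r [p q]]]: (e→t) applied to e yields t.
[W [[P Z] [r [p q]]]]: (t→t) applied to t yields t.

t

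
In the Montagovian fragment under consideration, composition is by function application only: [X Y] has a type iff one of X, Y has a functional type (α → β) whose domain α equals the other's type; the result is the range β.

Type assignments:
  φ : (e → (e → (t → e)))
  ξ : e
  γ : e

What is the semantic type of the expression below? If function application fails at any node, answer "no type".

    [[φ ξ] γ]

(t → e)

At [φ ξ], φ : (e → (e → (t → e))) takes ξ : e, giving (e → (t → e)).
At [[φ ξ] γ], [φ ξ] : (e → (t → e)) takes γ : e, giving (t → e).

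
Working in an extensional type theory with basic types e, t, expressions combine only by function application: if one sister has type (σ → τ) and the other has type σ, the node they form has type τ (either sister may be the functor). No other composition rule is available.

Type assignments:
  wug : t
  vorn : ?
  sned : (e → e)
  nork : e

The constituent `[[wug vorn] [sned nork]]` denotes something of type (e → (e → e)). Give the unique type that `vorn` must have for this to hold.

(t → (e → (e → (e → e))))

At [[wug vorn] [sned nork]] (required: (e → (e → e))): [sned nork] is e, which is not a function with range (e → (e → e)); hence [wug vorn] is the functor — type (e → (e → (e → e))).
At [wug vorn] (required: (e → (e → (e → e)))): wug is t, which is not a function with range (e → (e → (e → e))); hence vorn is the functor — type (t → (e → (e → (e → e)))).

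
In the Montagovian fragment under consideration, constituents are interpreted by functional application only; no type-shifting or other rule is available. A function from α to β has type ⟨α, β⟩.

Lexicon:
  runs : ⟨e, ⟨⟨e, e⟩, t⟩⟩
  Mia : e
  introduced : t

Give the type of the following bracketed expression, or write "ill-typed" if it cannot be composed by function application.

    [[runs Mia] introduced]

[runs Mia]: ⟨e, ⟨⟨e, e⟩, t⟩⟩ applied to e yields ⟨⟨e, e⟩, t⟩.
[[runs Mia] introduced]: ⟨⟨e, e⟩, t⟩ with t — neither is a function whose domain matches the other; composition fails here.

ill-typed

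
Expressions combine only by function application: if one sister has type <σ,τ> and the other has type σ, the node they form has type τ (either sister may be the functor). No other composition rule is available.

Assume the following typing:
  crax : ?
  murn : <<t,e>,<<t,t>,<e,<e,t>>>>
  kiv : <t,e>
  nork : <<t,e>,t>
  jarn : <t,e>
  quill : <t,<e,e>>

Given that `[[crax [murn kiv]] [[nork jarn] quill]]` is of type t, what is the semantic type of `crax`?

At [[crax [murn kiv]] [[nork jarn] quill]] (required: t): [[nork jarn] quill] is <e,e>, which is not a function with range t; hence [crax [murn kiv]] is the functor — type <<e,e>,t>.
At [crax [murn kiv]] (required: <<e,e>,t>): [murn kiv] is <<t,t>,<e,<e,t>>>, which is not a function with range <<e,e>,t>; hence crax is the functor — type <<<t,t>,<e,<e,t>>>,<<e,e>,t>>.

<<<t,t>,<e,<e,t>>>,<<e,e>,t>>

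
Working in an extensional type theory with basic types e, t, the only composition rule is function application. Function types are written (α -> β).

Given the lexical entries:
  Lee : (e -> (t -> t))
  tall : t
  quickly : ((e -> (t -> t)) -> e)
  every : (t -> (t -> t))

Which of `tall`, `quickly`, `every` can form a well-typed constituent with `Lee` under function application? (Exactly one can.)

tall : t — neither side's domain matches the other.
quickly — combines: quickly : ((e -> (t -> t)) -> e) takes Lee : (e -> (t -> t)) as argument, giving e.
every : (t -> (t -> t)) — neither side's domain matches the other.

quickly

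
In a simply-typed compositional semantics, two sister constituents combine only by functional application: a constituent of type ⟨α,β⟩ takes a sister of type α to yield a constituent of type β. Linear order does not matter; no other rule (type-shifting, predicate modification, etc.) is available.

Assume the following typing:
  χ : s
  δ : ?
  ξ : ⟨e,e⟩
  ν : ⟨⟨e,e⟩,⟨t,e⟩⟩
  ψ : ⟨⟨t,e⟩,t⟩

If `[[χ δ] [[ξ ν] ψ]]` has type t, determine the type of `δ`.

⟨s,⟨t,t⟩⟩

For [[χ δ] [[ξ ν] ψ]] to have type t with [[ξ ν] ψ] of type t, [χ δ] must be the function: [χ δ] : ⟨t,t⟩.
For [χ δ] to have type ⟨t,t⟩ with χ of type s, δ must be the function: δ : ⟨s,⟨t,t⟩⟩.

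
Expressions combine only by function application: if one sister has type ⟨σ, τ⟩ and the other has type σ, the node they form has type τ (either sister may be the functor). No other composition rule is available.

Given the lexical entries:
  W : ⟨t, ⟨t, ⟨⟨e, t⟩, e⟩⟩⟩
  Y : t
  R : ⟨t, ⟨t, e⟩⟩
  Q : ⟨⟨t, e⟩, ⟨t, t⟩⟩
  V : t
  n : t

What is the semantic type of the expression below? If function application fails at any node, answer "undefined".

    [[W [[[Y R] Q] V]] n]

⟨⟨e, t⟩, e⟩

[Y R] — R of type ⟨t, ⟨t, e⟩⟩ combines with Y of type t: type ⟨t, e⟩.
[[Y R] Q] — Q of type ⟨⟨t, e⟩, ⟨t, t⟩⟩ combines with [Y R] of type ⟨t, e⟩: type ⟨t, t⟩.
[[[Y R] Q] V] — [[Y R] Q] of type ⟨t, t⟩ combines with V of type t: type t.
[W [[[Y R] Q] V]] — W of type ⟨t, ⟨t, ⟨⟨e, t⟩, e⟩⟩⟩ combines with [[[Y R] Q] V] of type t: type ⟨t, ⟨⟨e, t⟩, e⟩⟩.
[[W [[[Y R] Q] V]] n] — [W [[[Y R] Q] V]] of type ⟨t, ⟨⟨e, t⟩, e⟩⟩ combines with n of type t: type ⟨⟨e, t⟩, e⟩.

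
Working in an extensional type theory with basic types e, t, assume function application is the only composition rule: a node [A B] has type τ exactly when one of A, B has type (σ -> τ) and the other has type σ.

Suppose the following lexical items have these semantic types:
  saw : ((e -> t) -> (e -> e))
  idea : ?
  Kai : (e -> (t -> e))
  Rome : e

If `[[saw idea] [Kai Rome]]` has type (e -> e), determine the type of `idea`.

(((e -> t) -> (e -> e)) -> ((t -> e) -> (e -> e)))

At [[saw idea] [Kai Rome]] (required: (e -> e)): [Kai Rome] is (t -> e), which is not a function with range (e -> e); hence [saw idea] is the functor — type ((t -> e) -> (e -> e)).
At [saw idea] (required: ((t -> e) -> (e -> e))): saw is ((e -> t) -> (e -> e)), which is not a function with range ((t -> e) -> (e -> e)); hence idea is the functor — type (((e -> t) -> (e -> e)) -> ((t -> e) -> (e -> e))).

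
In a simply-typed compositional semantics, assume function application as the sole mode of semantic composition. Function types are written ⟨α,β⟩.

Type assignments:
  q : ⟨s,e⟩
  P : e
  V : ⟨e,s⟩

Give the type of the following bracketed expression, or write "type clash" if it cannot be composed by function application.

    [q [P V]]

e

[P V] — V of type ⟨e,s⟩ combines with P of type e: type s.
[q [P V]] — q of type ⟨s,e⟩ combines with [P V] of type s: type e.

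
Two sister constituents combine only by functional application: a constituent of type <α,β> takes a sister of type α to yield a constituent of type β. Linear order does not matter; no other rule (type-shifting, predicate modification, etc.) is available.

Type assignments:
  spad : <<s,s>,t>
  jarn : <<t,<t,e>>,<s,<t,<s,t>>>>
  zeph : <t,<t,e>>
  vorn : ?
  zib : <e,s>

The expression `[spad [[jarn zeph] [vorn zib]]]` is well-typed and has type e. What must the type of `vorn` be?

<<e,s>,<<s,<t,<s,t>>>,<<<s,s>,t>,e>>>

[spad [[jarn zeph] [vorn zib]]] must have type e. The sister spad has type <<s,s>,t>; that is not a function onto e, so [[jarn zeph] [vorn zib]] must be the functor, of type <<<s,s>,t>,e>.
[[jarn zeph] [vorn zib]] must have type <<<s,s>,t>,e>. The sister [jarn zeph] has type <s,<t,<s,t>>>; that is not a function onto <<<s,s>,t>,e>, so [vorn zib] must be the functor, of type <<s,<t,<s,t>>>,<<<s,s>,t>,e>>.
[vorn zib] must have type <<s,<t,<s,t>>>,<<<s,s>,t>,e>>. The sister zib has type <e,s>; that is not a function onto <<s,<t,<s,t>>>,<<<s,s>,t>,e>>, so vorn must be the functor, of type <<e,s>,<<s,<t,<s,t>>>,<<<s,s>,t>,e>>>.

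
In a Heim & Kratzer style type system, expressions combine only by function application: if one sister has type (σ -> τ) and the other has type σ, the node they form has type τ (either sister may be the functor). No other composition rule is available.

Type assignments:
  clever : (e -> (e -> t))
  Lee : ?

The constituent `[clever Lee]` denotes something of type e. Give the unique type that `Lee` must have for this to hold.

At [clever Lee] (required: e): clever is (e -> (e -> t)), which is not a function with range e; hence Lee is the functor — type ((e -> (e -> t)) -> e).

((e -> (e -> t)) -> e)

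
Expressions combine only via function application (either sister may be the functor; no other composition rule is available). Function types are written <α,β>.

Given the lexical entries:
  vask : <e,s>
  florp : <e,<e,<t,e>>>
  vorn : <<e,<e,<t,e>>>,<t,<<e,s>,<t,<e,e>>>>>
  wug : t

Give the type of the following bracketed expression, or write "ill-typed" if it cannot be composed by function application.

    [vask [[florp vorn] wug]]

[florp vorn]: vorn is <<e,<e,<t,e>>>,<t,<<e,s>,<t,<e,e>>>>>, florp is <e,<e,<t,e>>>; result <t,<<e,s>,<t,<e,e>>>>.
[[florp vorn] wug]: [florp vorn] is <t,<<e,s>,<t,<e,e>>>>, wug is t; result <<e,s>,<t,<e,e>>>.
[vask [[florp vorn] wug]]: [[florp vorn] wug] is <<e,s>,<t,<e,e>>>, vask is <e,s>; result <t,<e,e>>.

<t,<e,e>>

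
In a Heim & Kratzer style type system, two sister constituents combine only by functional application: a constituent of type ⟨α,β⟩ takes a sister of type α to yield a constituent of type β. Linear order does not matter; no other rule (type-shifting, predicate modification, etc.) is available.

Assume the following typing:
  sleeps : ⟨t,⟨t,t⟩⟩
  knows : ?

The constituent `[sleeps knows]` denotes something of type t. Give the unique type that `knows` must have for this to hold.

For [sleeps knows] to have type t with sleeps of type ⟨t,⟨t,t⟩⟩, knows must be the function: knows : ⟨⟨t,⟨t,t⟩⟩,t⟩.

⟨⟨t,⟨t,t⟩⟩,t⟩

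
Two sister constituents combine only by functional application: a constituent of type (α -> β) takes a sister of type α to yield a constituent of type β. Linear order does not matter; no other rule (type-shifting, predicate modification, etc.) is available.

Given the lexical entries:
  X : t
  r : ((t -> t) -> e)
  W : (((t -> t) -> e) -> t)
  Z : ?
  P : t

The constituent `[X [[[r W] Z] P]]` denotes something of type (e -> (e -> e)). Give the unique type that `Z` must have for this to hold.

For [X [[[r W] Z] P]] to have type (e -> (e -> e)) with X of type t, [[[r W] Z] P] must be the function: [[[r W] Z] P] : (t -> (e -> (e -> e))).
For [[[r W] Z] P] to have type (t -> (e -> (e -> e))) with P of type t, [[r W] Z] must be the function: [[r W] Z] : (t -> (t -> (e -> (e -> e)))).
For [[r W] Z] to have type (t -> (t -> (e -> (e -> e)))) with [r W] of type t, Z must be the function: Z : (t -> (t -> (t -> (e -> (e -> e))))).

(t -> (t -> (t -> (e -> (e -> e)))))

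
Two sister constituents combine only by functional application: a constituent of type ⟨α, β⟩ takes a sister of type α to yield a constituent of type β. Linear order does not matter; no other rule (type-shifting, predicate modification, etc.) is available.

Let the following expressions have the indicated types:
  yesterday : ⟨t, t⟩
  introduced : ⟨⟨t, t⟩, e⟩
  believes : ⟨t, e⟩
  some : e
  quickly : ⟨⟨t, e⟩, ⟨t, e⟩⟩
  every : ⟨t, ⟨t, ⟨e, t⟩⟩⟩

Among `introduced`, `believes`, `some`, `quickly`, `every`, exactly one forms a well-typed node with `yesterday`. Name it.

introduced — combines: introduced : ⟨⟨t, t⟩, e⟩ takes yesterday : ⟨t, t⟩ as argument, giving e.
believes : ⟨t, e⟩ — does not combine with yesterday.
some : e — does not combine with yesterday.
quickly : ⟨⟨t, e⟩, ⟨t, e⟩⟩ — does not combine with yesterday.
every : ⟨t, ⟨t, ⟨e, t⟩⟩⟩ — does not combine with yesterday.

introduced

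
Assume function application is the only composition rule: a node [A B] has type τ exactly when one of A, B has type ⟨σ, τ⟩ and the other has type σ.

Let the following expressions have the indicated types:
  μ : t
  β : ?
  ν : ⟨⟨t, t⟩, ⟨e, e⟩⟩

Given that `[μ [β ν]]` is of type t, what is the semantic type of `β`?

[μ [β ν]] must have type t. The sister μ has type t; that is not a function onto t, so [β ν] must be the functor, of type ⟨t, t⟩.
[β ν] must have type ⟨t, t⟩. The sister ν has type ⟨⟨t, t⟩, ⟨e, e⟩⟩; that is not a function onto ⟨t, t⟩, so β must be the functor, of type ⟨⟨⟨t, t⟩, ⟨e, e⟩⟩, ⟨t, t⟩⟩.

⟨⟨⟨t, t⟩, ⟨e, e⟩⟩, ⟨t, t⟩⟩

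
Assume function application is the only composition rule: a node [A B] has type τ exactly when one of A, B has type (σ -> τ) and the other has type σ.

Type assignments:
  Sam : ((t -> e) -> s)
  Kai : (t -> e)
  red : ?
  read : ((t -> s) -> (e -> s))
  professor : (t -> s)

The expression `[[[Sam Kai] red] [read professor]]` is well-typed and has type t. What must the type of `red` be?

(s -> ((e -> s) -> t))

[[[Sam Kai] red] [read professor]] must have type t. The sister [read professor] has type (e -> s); that is not a function onto t, so [[Sam Kai] red] must be the functor, of type ((e -> s) -> t).
[[Sam Kai] red] must have type ((e -> s) -> t). The sister [Sam Kai] has type s; that is not a function onto ((e -> s) -> t), so red must be the functor, of type (s -> ((e -> s) -> t)).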